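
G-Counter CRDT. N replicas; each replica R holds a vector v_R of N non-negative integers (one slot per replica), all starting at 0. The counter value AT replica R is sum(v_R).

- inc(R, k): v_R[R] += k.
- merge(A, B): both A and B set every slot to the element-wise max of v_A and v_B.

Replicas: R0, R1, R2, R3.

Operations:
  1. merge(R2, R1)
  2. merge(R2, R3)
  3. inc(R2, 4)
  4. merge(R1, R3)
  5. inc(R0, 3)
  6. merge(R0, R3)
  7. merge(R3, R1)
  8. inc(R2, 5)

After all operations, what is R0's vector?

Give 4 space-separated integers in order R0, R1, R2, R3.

Answer: 3 0 0 0

Derivation:
Op 1: merge R2<->R1 -> R2=(0,0,0,0) R1=(0,0,0,0)
Op 2: merge R2<->R3 -> R2=(0,0,0,0) R3=(0,0,0,0)
Op 3: inc R2 by 4 -> R2=(0,0,4,0) value=4
Op 4: merge R1<->R3 -> R1=(0,0,0,0) R3=(0,0,0,0)
Op 5: inc R0 by 3 -> R0=(3,0,0,0) value=3
Op 6: merge R0<->R3 -> R0=(3,0,0,0) R3=(3,0,0,0)
Op 7: merge R3<->R1 -> R3=(3,0,0,0) R1=(3,0,0,0)
Op 8: inc R2 by 5 -> R2=(0,0,9,0) value=9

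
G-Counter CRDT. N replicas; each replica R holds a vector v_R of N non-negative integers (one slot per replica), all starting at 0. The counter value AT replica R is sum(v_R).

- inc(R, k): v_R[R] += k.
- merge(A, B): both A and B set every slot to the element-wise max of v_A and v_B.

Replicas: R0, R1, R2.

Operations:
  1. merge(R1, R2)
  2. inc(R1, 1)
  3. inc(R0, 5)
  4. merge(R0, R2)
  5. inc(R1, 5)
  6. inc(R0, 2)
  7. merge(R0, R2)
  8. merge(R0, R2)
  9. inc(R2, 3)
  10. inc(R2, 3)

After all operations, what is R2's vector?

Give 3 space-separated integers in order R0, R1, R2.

Answer: 7 0 6

Derivation:
Op 1: merge R1<->R2 -> R1=(0,0,0) R2=(0,0,0)
Op 2: inc R1 by 1 -> R1=(0,1,0) value=1
Op 3: inc R0 by 5 -> R0=(5,0,0) value=5
Op 4: merge R0<->R2 -> R0=(5,0,0) R2=(5,0,0)
Op 5: inc R1 by 5 -> R1=(0,6,0) value=6
Op 6: inc R0 by 2 -> R0=(7,0,0) value=7
Op 7: merge R0<->R2 -> R0=(7,0,0) R2=(7,0,0)
Op 8: merge R0<->R2 -> R0=(7,0,0) R2=(7,0,0)
Op 9: inc R2 by 3 -> R2=(7,0,3) value=10
Op 10: inc R2 by 3 -> R2=(7,0,6) value=13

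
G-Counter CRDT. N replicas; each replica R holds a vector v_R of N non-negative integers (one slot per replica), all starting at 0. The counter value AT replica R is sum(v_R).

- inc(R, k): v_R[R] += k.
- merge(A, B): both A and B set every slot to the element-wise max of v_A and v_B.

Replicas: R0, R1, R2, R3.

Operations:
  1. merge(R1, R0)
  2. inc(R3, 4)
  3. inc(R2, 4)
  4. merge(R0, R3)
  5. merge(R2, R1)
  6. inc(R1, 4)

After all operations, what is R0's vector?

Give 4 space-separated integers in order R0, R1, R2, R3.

Answer: 0 0 0 4

Derivation:
Op 1: merge R1<->R0 -> R1=(0,0,0,0) R0=(0,0,0,0)
Op 2: inc R3 by 4 -> R3=(0,0,0,4) value=4
Op 3: inc R2 by 4 -> R2=(0,0,4,0) value=4
Op 4: merge R0<->R3 -> R0=(0,0,0,4) R3=(0,0,0,4)
Op 5: merge R2<->R1 -> R2=(0,0,4,0) R1=(0,0,4,0)
Op 6: inc R1 by 4 -> R1=(0,4,4,0) value=8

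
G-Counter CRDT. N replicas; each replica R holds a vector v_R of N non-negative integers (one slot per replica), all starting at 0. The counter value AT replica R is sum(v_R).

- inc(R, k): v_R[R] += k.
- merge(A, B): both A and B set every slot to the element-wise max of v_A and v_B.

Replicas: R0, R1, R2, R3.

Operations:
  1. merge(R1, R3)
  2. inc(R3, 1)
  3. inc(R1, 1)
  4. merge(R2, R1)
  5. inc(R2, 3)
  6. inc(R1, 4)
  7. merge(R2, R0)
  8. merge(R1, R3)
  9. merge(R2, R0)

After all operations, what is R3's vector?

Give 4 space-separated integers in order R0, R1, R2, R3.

Answer: 0 5 0 1

Derivation:
Op 1: merge R1<->R3 -> R1=(0,0,0,0) R3=(0,0,0,0)
Op 2: inc R3 by 1 -> R3=(0,0,0,1) value=1
Op 3: inc R1 by 1 -> R1=(0,1,0,0) value=1
Op 4: merge R2<->R1 -> R2=(0,1,0,0) R1=(0,1,0,0)
Op 5: inc R2 by 3 -> R2=(0,1,3,0) value=4
Op 6: inc R1 by 4 -> R1=(0,5,0,0) value=5
Op 7: merge R2<->R0 -> R2=(0,1,3,0) R0=(0,1,3,0)
Op 8: merge R1<->R3 -> R1=(0,5,0,1) R3=(0,5,0,1)
Op 9: merge R2<->R0 -> R2=(0,1,3,0) R0=(0,1,3,0)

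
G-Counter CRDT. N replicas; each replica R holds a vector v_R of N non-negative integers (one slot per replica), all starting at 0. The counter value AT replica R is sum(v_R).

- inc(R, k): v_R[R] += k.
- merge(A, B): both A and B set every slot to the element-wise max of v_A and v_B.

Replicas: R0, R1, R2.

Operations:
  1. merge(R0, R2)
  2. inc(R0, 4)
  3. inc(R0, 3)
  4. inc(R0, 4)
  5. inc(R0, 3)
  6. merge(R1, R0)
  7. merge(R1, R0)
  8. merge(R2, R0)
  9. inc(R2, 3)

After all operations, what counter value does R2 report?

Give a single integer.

Op 1: merge R0<->R2 -> R0=(0,0,0) R2=(0,0,0)
Op 2: inc R0 by 4 -> R0=(4,0,0) value=4
Op 3: inc R0 by 3 -> R0=(7,0,0) value=7
Op 4: inc R0 by 4 -> R0=(11,0,0) value=11
Op 5: inc R0 by 3 -> R0=(14,0,0) value=14
Op 6: merge R1<->R0 -> R1=(14,0,0) R0=(14,0,0)
Op 7: merge R1<->R0 -> R1=(14,0,0) R0=(14,0,0)
Op 8: merge R2<->R0 -> R2=(14,0,0) R0=(14,0,0)
Op 9: inc R2 by 3 -> R2=(14,0,3) value=17

Answer: 17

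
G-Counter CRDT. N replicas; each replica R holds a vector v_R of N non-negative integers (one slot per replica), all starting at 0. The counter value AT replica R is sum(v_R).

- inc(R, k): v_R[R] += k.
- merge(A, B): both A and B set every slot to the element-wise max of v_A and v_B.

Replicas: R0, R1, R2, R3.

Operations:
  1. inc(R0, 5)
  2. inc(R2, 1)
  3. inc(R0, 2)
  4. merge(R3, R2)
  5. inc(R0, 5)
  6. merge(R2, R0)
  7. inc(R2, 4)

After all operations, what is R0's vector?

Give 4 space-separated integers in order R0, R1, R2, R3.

Op 1: inc R0 by 5 -> R0=(5,0,0,0) value=5
Op 2: inc R2 by 1 -> R2=(0,0,1,0) value=1
Op 3: inc R0 by 2 -> R0=(7,0,0,0) value=7
Op 4: merge R3<->R2 -> R3=(0,0,1,0) R2=(0,0,1,0)
Op 5: inc R0 by 5 -> R0=(12,0,0,0) value=12
Op 6: merge R2<->R0 -> R2=(12,0,1,0) R0=(12,0,1,0)
Op 7: inc R2 by 4 -> R2=(12,0,5,0) value=17

Answer: 12 0 1 0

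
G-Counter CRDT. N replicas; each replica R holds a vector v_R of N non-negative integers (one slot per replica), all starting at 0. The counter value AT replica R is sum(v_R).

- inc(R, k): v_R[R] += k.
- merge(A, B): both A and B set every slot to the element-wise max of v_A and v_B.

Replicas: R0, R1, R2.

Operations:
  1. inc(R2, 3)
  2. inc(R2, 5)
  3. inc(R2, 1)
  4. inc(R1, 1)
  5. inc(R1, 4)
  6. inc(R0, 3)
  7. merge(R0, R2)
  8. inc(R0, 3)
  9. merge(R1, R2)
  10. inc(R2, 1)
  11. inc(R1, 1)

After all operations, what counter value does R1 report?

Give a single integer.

Answer: 18

Derivation:
Op 1: inc R2 by 3 -> R2=(0,0,3) value=3
Op 2: inc R2 by 5 -> R2=(0,0,8) value=8
Op 3: inc R2 by 1 -> R2=(0,0,9) value=9
Op 4: inc R1 by 1 -> R1=(0,1,0) value=1
Op 5: inc R1 by 4 -> R1=(0,5,0) value=5
Op 6: inc R0 by 3 -> R0=(3,0,0) value=3
Op 7: merge R0<->R2 -> R0=(3,0,9) R2=(3,0,9)
Op 8: inc R0 by 3 -> R0=(6,0,9) value=15
Op 9: merge R1<->R2 -> R1=(3,5,9) R2=(3,5,9)
Op 10: inc R2 by 1 -> R2=(3,5,10) value=18
Op 11: inc R1 by 1 -> R1=(3,6,9) value=18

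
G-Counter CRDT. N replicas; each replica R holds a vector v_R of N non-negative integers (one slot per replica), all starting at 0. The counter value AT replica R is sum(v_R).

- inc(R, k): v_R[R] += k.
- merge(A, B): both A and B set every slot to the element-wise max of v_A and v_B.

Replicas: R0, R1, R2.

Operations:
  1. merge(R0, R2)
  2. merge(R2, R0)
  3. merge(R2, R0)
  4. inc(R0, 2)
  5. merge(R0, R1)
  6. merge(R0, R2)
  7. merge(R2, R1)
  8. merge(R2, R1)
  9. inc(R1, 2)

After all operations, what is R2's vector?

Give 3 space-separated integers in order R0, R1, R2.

Op 1: merge R0<->R2 -> R0=(0,0,0) R2=(0,0,0)
Op 2: merge R2<->R0 -> R2=(0,0,0) R0=(0,0,0)
Op 3: merge R2<->R0 -> R2=(0,0,0) R0=(0,0,0)
Op 4: inc R0 by 2 -> R0=(2,0,0) value=2
Op 5: merge R0<->R1 -> R0=(2,0,0) R1=(2,0,0)
Op 6: merge R0<->R2 -> R0=(2,0,0) R2=(2,0,0)
Op 7: merge R2<->R1 -> R2=(2,0,0) R1=(2,0,0)
Op 8: merge R2<->R1 -> R2=(2,0,0) R1=(2,0,0)
Op 9: inc R1 by 2 -> R1=(2,2,0) value=4

Answer: 2 0 0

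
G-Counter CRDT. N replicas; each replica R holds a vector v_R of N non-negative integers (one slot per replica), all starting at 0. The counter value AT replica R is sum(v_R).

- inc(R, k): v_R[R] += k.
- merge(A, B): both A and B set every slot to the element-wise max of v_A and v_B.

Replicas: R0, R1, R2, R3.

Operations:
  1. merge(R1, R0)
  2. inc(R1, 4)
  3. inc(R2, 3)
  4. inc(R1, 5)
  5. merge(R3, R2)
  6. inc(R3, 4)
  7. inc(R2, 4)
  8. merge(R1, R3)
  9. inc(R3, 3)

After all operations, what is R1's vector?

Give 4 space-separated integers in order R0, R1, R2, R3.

Op 1: merge R1<->R0 -> R1=(0,0,0,0) R0=(0,0,0,0)
Op 2: inc R1 by 4 -> R1=(0,4,0,0) value=4
Op 3: inc R2 by 3 -> R2=(0,0,3,0) value=3
Op 4: inc R1 by 5 -> R1=(0,9,0,0) value=9
Op 5: merge R3<->R2 -> R3=(0,0,3,0) R2=(0,0,3,0)
Op 6: inc R3 by 4 -> R3=(0,0,3,4) value=7
Op 7: inc R2 by 4 -> R2=(0,0,7,0) value=7
Op 8: merge R1<->R3 -> R1=(0,9,3,4) R3=(0,9,3,4)
Op 9: inc R3 by 3 -> R3=(0,9,3,7) value=19

Answer: 0 9 3 4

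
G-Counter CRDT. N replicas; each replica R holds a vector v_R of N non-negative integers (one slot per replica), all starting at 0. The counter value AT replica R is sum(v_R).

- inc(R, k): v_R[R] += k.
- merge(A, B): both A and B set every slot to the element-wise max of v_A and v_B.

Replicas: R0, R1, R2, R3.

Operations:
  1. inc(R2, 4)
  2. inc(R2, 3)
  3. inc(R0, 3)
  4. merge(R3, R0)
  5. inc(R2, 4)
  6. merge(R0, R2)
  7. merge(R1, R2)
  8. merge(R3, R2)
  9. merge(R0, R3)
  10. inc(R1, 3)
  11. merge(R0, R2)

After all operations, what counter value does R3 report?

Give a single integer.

Answer: 14

Derivation:
Op 1: inc R2 by 4 -> R2=(0,0,4,0) value=4
Op 2: inc R2 by 3 -> R2=(0,0,7,0) value=7
Op 3: inc R0 by 3 -> R0=(3,0,0,0) value=3
Op 4: merge R3<->R0 -> R3=(3,0,0,0) R0=(3,0,0,0)
Op 5: inc R2 by 4 -> R2=(0,0,11,0) value=11
Op 6: merge R0<->R2 -> R0=(3,0,11,0) R2=(3,0,11,0)
Op 7: merge R1<->R2 -> R1=(3,0,11,0) R2=(3,0,11,0)
Op 8: merge R3<->R2 -> R3=(3,0,11,0) R2=(3,0,11,0)
Op 9: merge R0<->R3 -> R0=(3,0,11,0) R3=(3,0,11,0)
Op 10: inc R1 by 3 -> R1=(3,3,11,0) value=17
Op 11: merge R0<->R2 -> R0=(3,0,11,0) R2=(3,0,11,0)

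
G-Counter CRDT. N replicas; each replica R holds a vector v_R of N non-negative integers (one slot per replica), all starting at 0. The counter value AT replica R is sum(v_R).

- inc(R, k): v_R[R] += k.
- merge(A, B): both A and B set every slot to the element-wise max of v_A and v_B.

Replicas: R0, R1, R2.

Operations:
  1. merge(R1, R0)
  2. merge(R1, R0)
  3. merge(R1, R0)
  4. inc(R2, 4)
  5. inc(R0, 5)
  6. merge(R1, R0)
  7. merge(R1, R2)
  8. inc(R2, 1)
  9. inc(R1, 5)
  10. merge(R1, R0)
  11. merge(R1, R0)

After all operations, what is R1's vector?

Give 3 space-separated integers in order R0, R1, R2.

Answer: 5 5 4

Derivation:
Op 1: merge R1<->R0 -> R1=(0,0,0) R0=(0,0,0)
Op 2: merge R1<->R0 -> R1=(0,0,0) R0=(0,0,0)
Op 3: merge R1<->R0 -> R1=(0,0,0) R0=(0,0,0)
Op 4: inc R2 by 4 -> R2=(0,0,4) value=4
Op 5: inc R0 by 5 -> R0=(5,0,0) value=5
Op 6: merge R1<->R0 -> R1=(5,0,0) R0=(5,0,0)
Op 7: merge R1<->R2 -> R1=(5,0,4) R2=(5,0,4)
Op 8: inc R2 by 1 -> R2=(5,0,5) value=10
Op 9: inc R1 by 5 -> R1=(5,5,4) value=14
Op 10: merge R1<->R0 -> R1=(5,5,4) R0=(5,5,4)
Op 11: merge R1<->R0 -> R1=(5,5,4) R0=(5,5,4)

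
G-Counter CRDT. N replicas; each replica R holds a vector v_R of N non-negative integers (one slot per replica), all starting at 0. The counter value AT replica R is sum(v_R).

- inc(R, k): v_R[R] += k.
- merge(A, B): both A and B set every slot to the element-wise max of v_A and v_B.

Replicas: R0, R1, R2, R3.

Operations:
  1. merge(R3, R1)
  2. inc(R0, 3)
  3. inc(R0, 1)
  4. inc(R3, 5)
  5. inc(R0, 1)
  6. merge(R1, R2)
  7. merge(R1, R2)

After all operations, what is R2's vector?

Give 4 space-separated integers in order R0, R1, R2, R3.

Answer: 0 0 0 0

Derivation:
Op 1: merge R3<->R1 -> R3=(0,0,0,0) R1=(0,0,0,0)
Op 2: inc R0 by 3 -> R0=(3,0,0,0) value=3
Op 3: inc R0 by 1 -> R0=(4,0,0,0) value=4
Op 4: inc R3 by 5 -> R3=(0,0,0,5) value=5
Op 5: inc R0 by 1 -> R0=(5,0,0,0) value=5
Op 6: merge R1<->R2 -> R1=(0,0,0,0) R2=(0,0,0,0)
Op 7: merge R1<->R2 -> R1=(0,0,0,0) R2=(0,0,0,0)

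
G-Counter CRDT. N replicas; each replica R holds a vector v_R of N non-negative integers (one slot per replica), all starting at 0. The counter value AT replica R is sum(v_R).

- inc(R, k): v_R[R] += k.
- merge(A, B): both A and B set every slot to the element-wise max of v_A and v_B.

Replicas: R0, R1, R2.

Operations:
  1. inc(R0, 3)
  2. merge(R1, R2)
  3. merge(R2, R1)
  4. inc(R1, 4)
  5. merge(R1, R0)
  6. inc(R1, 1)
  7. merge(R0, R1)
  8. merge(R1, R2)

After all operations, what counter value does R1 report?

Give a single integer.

Answer: 8

Derivation:
Op 1: inc R0 by 3 -> R0=(3,0,0) value=3
Op 2: merge R1<->R2 -> R1=(0,0,0) R2=(0,0,0)
Op 3: merge R2<->R1 -> R2=(0,0,0) R1=(0,0,0)
Op 4: inc R1 by 4 -> R1=(0,4,0) value=4
Op 5: merge R1<->R0 -> R1=(3,4,0) R0=(3,4,0)
Op 6: inc R1 by 1 -> R1=(3,5,0) value=8
Op 7: merge R0<->R1 -> R0=(3,5,0) R1=(3,5,0)
Op 8: merge R1<->R2 -> R1=(3,5,0) R2=(3,5,0)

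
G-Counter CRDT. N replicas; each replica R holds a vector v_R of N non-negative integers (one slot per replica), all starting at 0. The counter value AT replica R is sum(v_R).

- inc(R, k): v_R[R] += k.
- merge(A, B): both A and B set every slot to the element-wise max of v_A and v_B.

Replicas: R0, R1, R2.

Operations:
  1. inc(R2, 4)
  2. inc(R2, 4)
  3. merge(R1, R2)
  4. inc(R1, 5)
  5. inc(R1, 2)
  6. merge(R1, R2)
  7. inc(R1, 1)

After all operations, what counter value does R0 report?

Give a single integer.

Op 1: inc R2 by 4 -> R2=(0,0,4) value=4
Op 2: inc R2 by 4 -> R2=(0,0,8) value=8
Op 3: merge R1<->R2 -> R1=(0,0,8) R2=(0,0,8)
Op 4: inc R1 by 5 -> R1=(0,5,8) value=13
Op 5: inc R1 by 2 -> R1=(0,7,8) value=15
Op 6: merge R1<->R2 -> R1=(0,7,8) R2=(0,7,8)
Op 7: inc R1 by 1 -> R1=(0,8,8) value=16

Answer: 0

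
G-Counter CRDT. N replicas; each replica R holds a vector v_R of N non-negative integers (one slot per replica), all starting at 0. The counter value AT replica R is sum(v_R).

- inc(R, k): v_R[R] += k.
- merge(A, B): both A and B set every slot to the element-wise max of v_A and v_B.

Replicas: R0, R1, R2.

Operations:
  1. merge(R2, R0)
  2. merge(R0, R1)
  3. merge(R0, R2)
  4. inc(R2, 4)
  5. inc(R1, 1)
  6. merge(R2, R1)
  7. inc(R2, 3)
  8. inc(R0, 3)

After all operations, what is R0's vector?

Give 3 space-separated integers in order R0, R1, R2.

Answer: 3 0 0

Derivation:
Op 1: merge R2<->R0 -> R2=(0,0,0) R0=(0,0,0)
Op 2: merge R0<->R1 -> R0=(0,0,0) R1=(0,0,0)
Op 3: merge R0<->R2 -> R0=(0,0,0) R2=(0,0,0)
Op 4: inc R2 by 4 -> R2=(0,0,4) value=4
Op 5: inc R1 by 1 -> R1=(0,1,0) value=1
Op 6: merge R2<->R1 -> R2=(0,1,4) R1=(0,1,4)
Op 7: inc R2 by 3 -> R2=(0,1,7) value=8
Op 8: inc R0 by 3 -> R0=(3,0,0) value=3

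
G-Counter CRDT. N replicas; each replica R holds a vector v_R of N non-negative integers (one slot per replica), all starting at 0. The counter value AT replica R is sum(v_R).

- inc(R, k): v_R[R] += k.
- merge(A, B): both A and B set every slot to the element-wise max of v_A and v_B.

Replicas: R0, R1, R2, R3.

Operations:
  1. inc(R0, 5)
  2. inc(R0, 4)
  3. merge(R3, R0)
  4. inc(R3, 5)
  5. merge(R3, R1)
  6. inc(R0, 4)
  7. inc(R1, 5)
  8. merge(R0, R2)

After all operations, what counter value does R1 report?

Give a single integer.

Op 1: inc R0 by 5 -> R0=(5,0,0,0) value=5
Op 2: inc R0 by 4 -> R0=(9,0,0,0) value=9
Op 3: merge R3<->R0 -> R3=(9,0,0,0) R0=(9,0,0,0)
Op 4: inc R3 by 5 -> R3=(9,0,0,5) value=14
Op 5: merge R3<->R1 -> R3=(9,0,0,5) R1=(9,0,0,5)
Op 6: inc R0 by 4 -> R0=(13,0,0,0) value=13
Op 7: inc R1 by 5 -> R1=(9,5,0,5) value=19
Op 8: merge R0<->R2 -> R0=(13,0,0,0) R2=(13,0,0,0)

Answer: 19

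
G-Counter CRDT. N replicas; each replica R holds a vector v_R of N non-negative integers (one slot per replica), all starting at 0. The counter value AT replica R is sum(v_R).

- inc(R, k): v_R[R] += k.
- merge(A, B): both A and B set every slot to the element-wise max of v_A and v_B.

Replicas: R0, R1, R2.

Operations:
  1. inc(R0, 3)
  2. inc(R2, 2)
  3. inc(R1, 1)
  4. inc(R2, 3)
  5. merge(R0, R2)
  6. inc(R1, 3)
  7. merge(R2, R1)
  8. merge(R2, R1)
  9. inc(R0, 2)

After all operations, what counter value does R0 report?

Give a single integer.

Answer: 10

Derivation:
Op 1: inc R0 by 3 -> R0=(3,0,0) value=3
Op 2: inc R2 by 2 -> R2=(0,0,2) value=2
Op 3: inc R1 by 1 -> R1=(0,1,0) value=1
Op 4: inc R2 by 3 -> R2=(0,0,5) value=5
Op 5: merge R0<->R2 -> R0=(3,0,5) R2=(3,0,5)
Op 6: inc R1 by 3 -> R1=(0,4,0) value=4
Op 7: merge R2<->R1 -> R2=(3,4,5) R1=(3,4,5)
Op 8: merge R2<->R1 -> R2=(3,4,5) R1=(3,4,5)
Op 9: inc R0 by 2 -> R0=(5,0,5) value=10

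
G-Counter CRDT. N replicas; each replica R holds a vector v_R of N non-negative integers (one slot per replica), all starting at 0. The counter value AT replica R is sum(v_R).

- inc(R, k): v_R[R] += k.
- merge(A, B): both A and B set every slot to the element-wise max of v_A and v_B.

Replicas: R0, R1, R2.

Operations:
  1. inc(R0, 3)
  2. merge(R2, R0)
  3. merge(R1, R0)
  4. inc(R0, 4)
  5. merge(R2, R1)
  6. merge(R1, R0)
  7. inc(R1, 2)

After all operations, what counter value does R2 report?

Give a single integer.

Answer: 3

Derivation:
Op 1: inc R0 by 3 -> R0=(3,0,0) value=3
Op 2: merge R2<->R0 -> R2=(3,0,0) R0=(3,0,0)
Op 3: merge R1<->R0 -> R1=(3,0,0) R0=(3,0,0)
Op 4: inc R0 by 4 -> R0=(7,0,0) value=7
Op 5: merge R2<->R1 -> R2=(3,0,0) R1=(3,0,0)
Op 6: merge R1<->R0 -> R1=(7,0,0) R0=(7,0,0)
Op 7: inc R1 by 2 -> R1=(7,2,0) value=9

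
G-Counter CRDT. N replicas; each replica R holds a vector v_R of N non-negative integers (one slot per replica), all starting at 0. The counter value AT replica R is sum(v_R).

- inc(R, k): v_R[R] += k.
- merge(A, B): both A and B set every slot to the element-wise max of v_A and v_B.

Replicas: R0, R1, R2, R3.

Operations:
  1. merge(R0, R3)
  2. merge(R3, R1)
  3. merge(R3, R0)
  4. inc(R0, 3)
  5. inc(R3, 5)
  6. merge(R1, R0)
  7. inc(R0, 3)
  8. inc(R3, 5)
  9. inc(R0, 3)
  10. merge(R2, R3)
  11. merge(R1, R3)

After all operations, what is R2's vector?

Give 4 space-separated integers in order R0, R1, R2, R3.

Op 1: merge R0<->R3 -> R0=(0,0,0,0) R3=(0,0,0,0)
Op 2: merge R3<->R1 -> R3=(0,0,0,0) R1=(0,0,0,0)
Op 3: merge R3<->R0 -> R3=(0,0,0,0) R0=(0,0,0,0)
Op 4: inc R0 by 3 -> R0=(3,0,0,0) value=3
Op 5: inc R3 by 5 -> R3=(0,0,0,5) value=5
Op 6: merge R1<->R0 -> R1=(3,0,0,0) R0=(3,0,0,0)
Op 7: inc R0 by 3 -> R0=(6,0,0,0) value=6
Op 8: inc R3 by 5 -> R3=(0,0,0,10) value=10
Op 9: inc R0 by 3 -> R0=(9,0,0,0) value=9
Op 10: merge R2<->R3 -> R2=(0,0,0,10) R3=(0,0,0,10)
Op 11: merge R1<->R3 -> R1=(3,0,0,10) R3=(3,0,0,10)

Answer: 0 0 0 10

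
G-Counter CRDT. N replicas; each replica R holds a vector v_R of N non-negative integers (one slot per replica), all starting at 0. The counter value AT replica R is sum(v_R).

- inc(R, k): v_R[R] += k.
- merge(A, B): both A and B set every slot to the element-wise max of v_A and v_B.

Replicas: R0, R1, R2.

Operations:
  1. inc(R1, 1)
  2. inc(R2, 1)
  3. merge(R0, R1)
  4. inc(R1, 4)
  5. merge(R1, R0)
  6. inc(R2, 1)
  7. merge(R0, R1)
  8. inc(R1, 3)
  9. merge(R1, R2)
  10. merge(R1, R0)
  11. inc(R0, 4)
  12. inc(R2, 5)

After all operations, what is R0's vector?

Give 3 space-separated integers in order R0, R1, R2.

Op 1: inc R1 by 1 -> R1=(0,1,0) value=1
Op 2: inc R2 by 1 -> R2=(0,0,1) value=1
Op 3: merge R0<->R1 -> R0=(0,1,0) R1=(0,1,0)
Op 4: inc R1 by 4 -> R1=(0,5,0) value=5
Op 5: merge R1<->R0 -> R1=(0,5,0) R0=(0,5,0)
Op 6: inc R2 by 1 -> R2=(0,0,2) value=2
Op 7: merge R0<->R1 -> R0=(0,5,0) R1=(0,5,0)
Op 8: inc R1 by 3 -> R1=(0,8,0) value=8
Op 9: merge R1<->R2 -> R1=(0,8,2) R2=(0,8,2)
Op 10: merge R1<->R0 -> R1=(0,8,2) R0=(0,8,2)
Op 11: inc R0 by 4 -> R0=(4,8,2) value=14
Op 12: inc R2 by 5 -> R2=(0,8,7) value=15

Answer: 4 8 2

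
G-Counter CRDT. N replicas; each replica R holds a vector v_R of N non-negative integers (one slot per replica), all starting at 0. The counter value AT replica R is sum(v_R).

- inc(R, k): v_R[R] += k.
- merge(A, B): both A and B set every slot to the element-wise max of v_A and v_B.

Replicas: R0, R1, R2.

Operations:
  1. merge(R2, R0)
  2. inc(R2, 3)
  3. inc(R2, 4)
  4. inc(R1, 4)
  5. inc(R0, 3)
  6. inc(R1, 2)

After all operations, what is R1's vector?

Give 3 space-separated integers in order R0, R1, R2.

Answer: 0 6 0

Derivation:
Op 1: merge R2<->R0 -> R2=(0,0,0) R0=(0,0,0)
Op 2: inc R2 by 3 -> R2=(0,0,3) value=3
Op 3: inc R2 by 4 -> R2=(0,0,7) value=7
Op 4: inc R1 by 4 -> R1=(0,4,0) value=4
Op 5: inc R0 by 3 -> R0=(3,0,0) value=3
Op 6: inc R1 by 2 -> R1=(0,6,0) value=6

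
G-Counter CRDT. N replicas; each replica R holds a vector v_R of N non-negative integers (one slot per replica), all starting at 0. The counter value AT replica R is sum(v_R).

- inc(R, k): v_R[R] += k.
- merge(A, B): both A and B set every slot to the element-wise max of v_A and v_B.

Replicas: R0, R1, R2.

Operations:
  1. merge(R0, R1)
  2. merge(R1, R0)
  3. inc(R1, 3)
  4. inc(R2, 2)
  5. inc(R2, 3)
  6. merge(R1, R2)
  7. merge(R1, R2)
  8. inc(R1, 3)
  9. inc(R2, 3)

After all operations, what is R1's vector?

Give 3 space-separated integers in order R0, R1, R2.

Op 1: merge R0<->R1 -> R0=(0,0,0) R1=(0,0,0)
Op 2: merge R1<->R0 -> R1=(0,0,0) R0=(0,0,0)
Op 3: inc R1 by 3 -> R1=(0,3,0) value=3
Op 4: inc R2 by 2 -> R2=(0,0,2) value=2
Op 5: inc R2 by 3 -> R2=(0,0,5) value=5
Op 6: merge R1<->R2 -> R1=(0,3,5) R2=(0,3,5)
Op 7: merge R1<->R2 -> R1=(0,3,5) R2=(0,3,5)
Op 8: inc R1 by 3 -> R1=(0,6,5) value=11
Op 9: inc R2 by 3 -> R2=(0,3,8) value=11

Answer: 0 6 5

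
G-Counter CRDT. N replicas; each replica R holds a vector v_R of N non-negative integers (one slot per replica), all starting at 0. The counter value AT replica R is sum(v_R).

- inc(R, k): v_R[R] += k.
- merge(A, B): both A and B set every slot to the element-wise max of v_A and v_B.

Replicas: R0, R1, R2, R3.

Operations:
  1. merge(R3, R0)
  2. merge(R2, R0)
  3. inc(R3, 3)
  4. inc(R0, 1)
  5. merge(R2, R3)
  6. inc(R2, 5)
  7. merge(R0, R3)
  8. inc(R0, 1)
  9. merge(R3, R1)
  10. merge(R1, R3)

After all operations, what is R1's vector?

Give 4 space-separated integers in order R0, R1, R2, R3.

Op 1: merge R3<->R0 -> R3=(0,0,0,0) R0=(0,0,0,0)
Op 2: merge R2<->R0 -> R2=(0,0,0,0) R0=(0,0,0,0)
Op 3: inc R3 by 3 -> R3=(0,0,0,3) value=3
Op 4: inc R0 by 1 -> R0=(1,0,0,0) value=1
Op 5: merge R2<->R3 -> R2=(0,0,0,3) R3=(0,0,0,3)
Op 6: inc R2 by 5 -> R2=(0,0,5,3) value=8
Op 7: merge R0<->R3 -> R0=(1,0,0,3) R3=(1,0,0,3)
Op 8: inc R0 by 1 -> R0=(2,0,0,3) value=5
Op 9: merge R3<->R1 -> R3=(1,0,0,3) R1=(1,0,0,3)
Op 10: merge R1<->R3 -> R1=(1,0,0,3) R3=(1,0,0,3)

Answer: 1 0 0 3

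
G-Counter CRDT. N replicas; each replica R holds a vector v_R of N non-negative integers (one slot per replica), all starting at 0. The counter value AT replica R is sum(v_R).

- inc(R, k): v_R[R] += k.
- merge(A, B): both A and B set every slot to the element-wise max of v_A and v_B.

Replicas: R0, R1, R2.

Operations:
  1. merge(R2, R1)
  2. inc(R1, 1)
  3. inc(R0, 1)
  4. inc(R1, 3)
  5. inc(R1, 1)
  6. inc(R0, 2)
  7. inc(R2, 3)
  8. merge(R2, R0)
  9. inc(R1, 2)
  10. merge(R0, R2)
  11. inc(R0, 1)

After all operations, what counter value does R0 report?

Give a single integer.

Op 1: merge R2<->R1 -> R2=(0,0,0) R1=(0,0,0)
Op 2: inc R1 by 1 -> R1=(0,1,0) value=1
Op 3: inc R0 by 1 -> R0=(1,0,0) value=1
Op 4: inc R1 by 3 -> R1=(0,4,0) value=4
Op 5: inc R1 by 1 -> R1=(0,5,0) value=5
Op 6: inc R0 by 2 -> R0=(3,0,0) value=3
Op 7: inc R2 by 3 -> R2=(0,0,3) value=3
Op 8: merge R2<->R0 -> R2=(3,0,3) R0=(3,0,3)
Op 9: inc R1 by 2 -> R1=(0,7,0) value=7
Op 10: merge R0<->R2 -> R0=(3,0,3) R2=(3,0,3)
Op 11: inc R0 by 1 -> R0=(4,0,3) value=7

Answer: 7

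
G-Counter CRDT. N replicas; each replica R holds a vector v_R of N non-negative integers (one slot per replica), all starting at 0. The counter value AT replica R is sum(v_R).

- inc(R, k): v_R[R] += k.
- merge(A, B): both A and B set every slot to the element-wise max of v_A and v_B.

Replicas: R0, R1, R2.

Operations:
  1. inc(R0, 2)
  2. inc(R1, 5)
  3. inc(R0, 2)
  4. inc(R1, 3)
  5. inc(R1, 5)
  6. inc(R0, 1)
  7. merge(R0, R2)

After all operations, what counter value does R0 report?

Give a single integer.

Answer: 5

Derivation:
Op 1: inc R0 by 2 -> R0=(2,0,0) value=2
Op 2: inc R1 by 5 -> R1=(0,5,0) value=5
Op 3: inc R0 by 2 -> R0=(4,0,0) value=4
Op 4: inc R1 by 3 -> R1=(0,8,0) value=8
Op 5: inc R1 by 5 -> R1=(0,13,0) value=13
Op 6: inc R0 by 1 -> R0=(5,0,0) value=5
Op 7: merge R0<->R2 -> R0=(5,0,0) R2=(5,0,0)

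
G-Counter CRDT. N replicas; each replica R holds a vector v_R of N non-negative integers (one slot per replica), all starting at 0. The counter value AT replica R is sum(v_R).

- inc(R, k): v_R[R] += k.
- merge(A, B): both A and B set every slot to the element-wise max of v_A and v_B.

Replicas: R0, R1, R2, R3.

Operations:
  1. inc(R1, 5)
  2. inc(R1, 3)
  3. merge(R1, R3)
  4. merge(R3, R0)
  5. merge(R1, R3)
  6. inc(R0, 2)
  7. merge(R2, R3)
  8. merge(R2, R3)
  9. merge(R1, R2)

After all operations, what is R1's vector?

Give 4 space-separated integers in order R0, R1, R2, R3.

Op 1: inc R1 by 5 -> R1=(0,5,0,0) value=5
Op 2: inc R1 by 3 -> R1=(0,8,0,0) value=8
Op 3: merge R1<->R3 -> R1=(0,8,0,0) R3=(0,8,0,0)
Op 4: merge R3<->R0 -> R3=(0,8,0,0) R0=(0,8,0,0)
Op 5: merge R1<->R3 -> R1=(0,8,0,0) R3=(0,8,0,0)
Op 6: inc R0 by 2 -> R0=(2,8,0,0) value=10
Op 7: merge R2<->R3 -> R2=(0,8,0,0) R3=(0,8,0,0)
Op 8: merge R2<->R3 -> R2=(0,8,0,0) R3=(0,8,0,0)
Op 9: merge R1<->R2 -> R1=(0,8,0,0) R2=(0,8,0,0)

Answer: 0 8 0 0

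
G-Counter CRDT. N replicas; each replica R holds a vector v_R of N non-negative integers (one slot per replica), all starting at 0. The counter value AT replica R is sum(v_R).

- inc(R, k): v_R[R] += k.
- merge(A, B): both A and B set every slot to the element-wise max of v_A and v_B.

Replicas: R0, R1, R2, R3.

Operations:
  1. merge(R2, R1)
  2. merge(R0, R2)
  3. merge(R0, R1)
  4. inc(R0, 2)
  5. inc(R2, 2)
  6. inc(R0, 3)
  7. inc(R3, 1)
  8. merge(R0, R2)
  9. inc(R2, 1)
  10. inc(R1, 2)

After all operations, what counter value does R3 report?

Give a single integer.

Answer: 1

Derivation:
Op 1: merge R2<->R1 -> R2=(0,0,0,0) R1=(0,0,0,0)
Op 2: merge R0<->R2 -> R0=(0,0,0,0) R2=(0,0,0,0)
Op 3: merge R0<->R1 -> R0=(0,0,0,0) R1=(0,0,0,0)
Op 4: inc R0 by 2 -> R0=(2,0,0,0) value=2
Op 5: inc R2 by 2 -> R2=(0,0,2,0) value=2
Op 6: inc R0 by 3 -> R0=(5,0,0,0) value=5
Op 7: inc R3 by 1 -> R3=(0,0,0,1) value=1
Op 8: merge R0<->R2 -> R0=(5,0,2,0) R2=(5,0,2,0)
Op 9: inc R2 by 1 -> R2=(5,0,3,0) value=8
Op 10: inc R1 by 2 -> R1=(0,2,0,0) value=2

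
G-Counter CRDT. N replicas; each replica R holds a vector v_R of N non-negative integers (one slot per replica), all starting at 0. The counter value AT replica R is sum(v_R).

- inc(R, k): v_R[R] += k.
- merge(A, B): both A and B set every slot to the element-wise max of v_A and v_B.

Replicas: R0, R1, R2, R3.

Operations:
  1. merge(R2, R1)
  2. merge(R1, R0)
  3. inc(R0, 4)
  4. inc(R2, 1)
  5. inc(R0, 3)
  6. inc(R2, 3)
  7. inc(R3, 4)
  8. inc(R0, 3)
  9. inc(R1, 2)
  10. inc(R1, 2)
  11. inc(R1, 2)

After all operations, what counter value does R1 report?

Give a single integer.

Op 1: merge R2<->R1 -> R2=(0,0,0,0) R1=(0,0,0,0)
Op 2: merge R1<->R0 -> R1=(0,0,0,0) R0=(0,0,0,0)
Op 3: inc R0 by 4 -> R0=(4,0,0,0) value=4
Op 4: inc R2 by 1 -> R2=(0,0,1,0) value=1
Op 5: inc R0 by 3 -> R0=(7,0,0,0) value=7
Op 6: inc R2 by 3 -> R2=(0,0,4,0) value=4
Op 7: inc R3 by 4 -> R3=(0,0,0,4) value=4
Op 8: inc R0 by 3 -> R0=(10,0,0,0) value=10
Op 9: inc R1 by 2 -> R1=(0,2,0,0) value=2
Op 10: inc R1 by 2 -> R1=(0,4,0,0) value=4
Op 11: inc R1 by 2 -> R1=(0,6,0,0) value=6

Answer: 6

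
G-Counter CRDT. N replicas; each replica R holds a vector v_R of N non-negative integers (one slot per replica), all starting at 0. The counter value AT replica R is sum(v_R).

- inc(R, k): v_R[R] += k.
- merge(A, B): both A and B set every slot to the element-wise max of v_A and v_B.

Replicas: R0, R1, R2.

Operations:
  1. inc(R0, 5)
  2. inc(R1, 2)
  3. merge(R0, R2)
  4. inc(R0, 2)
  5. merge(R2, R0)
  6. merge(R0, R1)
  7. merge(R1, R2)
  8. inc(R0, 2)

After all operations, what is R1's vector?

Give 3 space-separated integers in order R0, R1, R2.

Answer: 7 2 0

Derivation:
Op 1: inc R0 by 5 -> R0=(5,0,0) value=5
Op 2: inc R1 by 2 -> R1=(0,2,0) value=2
Op 3: merge R0<->R2 -> R0=(5,0,0) R2=(5,0,0)
Op 4: inc R0 by 2 -> R0=(7,0,0) value=7
Op 5: merge R2<->R0 -> R2=(7,0,0) R0=(7,0,0)
Op 6: merge R0<->R1 -> R0=(7,2,0) R1=(7,2,0)
Op 7: merge R1<->R2 -> R1=(7,2,0) R2=(7,2,0)
Op 8: inc R0 by 2 -> R0=(9,2,0) value=11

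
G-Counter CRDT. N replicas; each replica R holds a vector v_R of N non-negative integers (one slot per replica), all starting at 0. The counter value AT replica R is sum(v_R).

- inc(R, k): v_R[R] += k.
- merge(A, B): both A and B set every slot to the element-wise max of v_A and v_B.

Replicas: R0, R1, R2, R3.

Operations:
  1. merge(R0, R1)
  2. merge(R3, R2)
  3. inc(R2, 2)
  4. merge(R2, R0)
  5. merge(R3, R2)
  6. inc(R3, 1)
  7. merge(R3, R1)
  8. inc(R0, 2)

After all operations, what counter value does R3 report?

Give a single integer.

Op 1: merge R0<->R1 -> R0=(0,0,0,0) R1=(0,0,0,0)
Op 2: merge R3<->R2 -> R3=(0,0,0,0) R2=(0,0,0,0)
Op 3: inc R2 by 2 -> R2=(0,0,2,0) value=2
Op 4: merge R2<->R0 -> R2=(0,0,2,0) R0=(0,0,2,0)
Op 5: merge R3<->R2 -> R3=(0,0,2,0) R2=(0,0,2,0)
Op 6: inc R3 by 1 -> R3=(0,0,2,1) value=3
Op 7: merge R3<->R1 -> R3=(0,0,2,1) R1=(0,0,2,1)
Op 8: inc R0 by 2 -> R0=(2,0,2,0) value=4

Answer: 3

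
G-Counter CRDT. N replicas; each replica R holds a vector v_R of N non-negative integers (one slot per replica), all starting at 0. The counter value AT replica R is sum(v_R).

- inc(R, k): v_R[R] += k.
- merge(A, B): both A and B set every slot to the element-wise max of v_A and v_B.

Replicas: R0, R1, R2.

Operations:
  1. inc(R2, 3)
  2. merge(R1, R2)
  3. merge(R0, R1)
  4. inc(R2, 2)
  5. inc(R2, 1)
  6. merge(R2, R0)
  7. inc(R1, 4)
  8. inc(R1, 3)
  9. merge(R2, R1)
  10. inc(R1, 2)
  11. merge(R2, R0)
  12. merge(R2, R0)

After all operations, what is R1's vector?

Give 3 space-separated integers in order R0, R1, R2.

Answer: 0 9 6

Derivation:
Op 1: inc R2 by 3 -> R2=(0,0,3) value=3
Op 2: merge R1<->R2 -> R1=(0,0,3) R2=(0,0,3)
Op 3: merge R0<->R1 -> R0=(0,0,3) R1=(0,0,3)
Op 4: inc R2 by 2 -> R2=(0,0,5) value=5
Op 5: inc R2 by 1 -> R2=(0,0,6) value=6
Op 6: merge R2<->R0 -> R2=(0,0,6) R0=(0,0,6)
Op 7: inc R1 by 4 -> R1=(0,4,3) value=7
Op 8: inc R1 by 3 -> R1=(0,7,3) value=10
Op 9: merge R2<->R1 -> R2=(0,7,6) R1=(0,7,6)
Op 10: inc R1 by 2 -> R1=(0,9,6) value=15
Op 11: merge R2<->R0 -> R2=(0,7,6) R0=(0,7,6)
Op 12: merge R2<->R0 -> R2=(0,7,6) R0=(0,7,6)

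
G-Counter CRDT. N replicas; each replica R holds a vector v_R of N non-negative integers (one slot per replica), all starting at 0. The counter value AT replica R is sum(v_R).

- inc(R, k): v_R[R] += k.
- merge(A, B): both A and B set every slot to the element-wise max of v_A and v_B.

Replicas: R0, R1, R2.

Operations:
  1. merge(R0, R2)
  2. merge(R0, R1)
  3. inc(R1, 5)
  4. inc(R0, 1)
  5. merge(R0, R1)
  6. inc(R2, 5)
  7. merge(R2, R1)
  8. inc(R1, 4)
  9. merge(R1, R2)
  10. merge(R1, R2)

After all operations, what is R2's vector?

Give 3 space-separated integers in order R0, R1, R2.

Op 1: merge R0<->R2 -> R0=(0,0,0) R2=(0,0,0)
Op 2: merge R0<->R1 -> R0=(0,0,0) R1=(0,0,0)
Op 3: inc R1 by 5 -> R1=(0,5,0) value=5
Op 4: inc R0 by 1 -> R0=(1,0,0) value=1
Op 5: merge R0<->R1 -> R0=(1,5,0) R1=(1,5,0)
Op 6: inc R2 by 5 -> R2=(0,0,5) value=5
Op 7: merge R2<->R1 -> R2=(1,5,5) R1=(1,5,5)
Op 8: inc R1 by 4 -> R1=(1,9,5) value=15
Op 9: merge R1<->R2 -> R1=(1,9,5) R2=(1,9,5)
Op 10: merge R1<->R2 -> R1=(1,9,5) R2=(1,9,5)

Answer: 1 9 5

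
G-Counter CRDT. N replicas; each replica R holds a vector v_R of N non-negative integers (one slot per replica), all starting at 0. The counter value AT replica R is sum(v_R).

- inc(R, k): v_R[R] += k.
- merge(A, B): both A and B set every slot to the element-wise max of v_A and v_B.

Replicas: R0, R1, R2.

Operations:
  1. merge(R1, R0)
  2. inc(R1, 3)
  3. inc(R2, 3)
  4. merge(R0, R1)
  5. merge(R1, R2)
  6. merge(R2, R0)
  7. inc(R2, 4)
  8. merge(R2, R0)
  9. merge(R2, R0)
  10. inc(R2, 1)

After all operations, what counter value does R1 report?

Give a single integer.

Op 1: merge R1<->R0 -> R1=(0,0,0) R0=(0,0,0)
Op 2: inc R1 by 3 -> R1=(0,3,0) value=3
Op 3: inc R2 by 3 -> R2=(0,0,3) value=3
Op 4: merge R0<->R1 -> R0=(0,3,0) R1=(0,3,0)
Op 5: merge R1<->R2 -> R1=(0,3,3) R2=(0,3,3)
Op 6: merge R2<->R0 -> R2=(0,3,3) R0=(0,3,3)
Op 7: inc R2 by 4 -> R2=(0,3,7) value=10
Op 8: merge R2<->R0 -> R2=(0,3,7) R0=(0,3,7)
Op 9: merge R2<->R0 -> R2=(0,3,7) R0=(0,3,7)
Op 10: inc R2 by 1 -> R2=(0,3,8) value=11

Answer: 6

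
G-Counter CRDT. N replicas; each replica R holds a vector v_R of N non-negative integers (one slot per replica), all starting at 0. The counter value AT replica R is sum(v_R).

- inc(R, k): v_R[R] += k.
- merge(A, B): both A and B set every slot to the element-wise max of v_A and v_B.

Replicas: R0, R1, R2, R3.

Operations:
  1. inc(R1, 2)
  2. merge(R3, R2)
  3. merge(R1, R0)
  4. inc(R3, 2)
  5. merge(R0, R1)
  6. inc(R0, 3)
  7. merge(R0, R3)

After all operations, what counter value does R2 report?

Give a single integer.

Answer: 0

Derivation:
Op 1: inc R1 by 2 -> R1=(0,2,0,0) value=2
Op 2: merge R3<->R2 -> R3=(0,0,0,0) R2=(0,0,0,0)
Op 3: merge R1<->R0 -> R1=(0,2,0,0) R0=(0,2,0,0)
Op 4: inc R3 by 2 -> R3=(0,0,0,2) value=2
Op 5: merge R0<->R1 -> R0=(0,2,0,0) R1=(0,2,0,0)
Op 6: inc R0 by 3 -> R0=(3,2,0,0) value=5
Op 7: merge R0<->R3 -> R0=(3,2,0,2) R3=(3,2,0,2)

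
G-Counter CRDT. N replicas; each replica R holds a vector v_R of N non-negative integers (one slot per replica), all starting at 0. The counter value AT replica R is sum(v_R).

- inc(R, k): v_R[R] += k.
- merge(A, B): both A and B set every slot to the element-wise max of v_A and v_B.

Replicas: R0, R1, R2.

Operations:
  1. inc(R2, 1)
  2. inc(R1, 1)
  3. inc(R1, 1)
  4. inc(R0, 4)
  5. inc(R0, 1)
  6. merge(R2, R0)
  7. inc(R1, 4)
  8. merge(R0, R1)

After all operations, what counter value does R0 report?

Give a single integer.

Op 1: inc R2 by 1 -> R2=(0,0,1) value=1
Op 2: inc R1 by 1 -> R1=(0,1,0) value=1
Op 3: inc R1 by 1 -> R1=(0,2,0) value=2
Op 4: inc R0 by 4 -> R0=(4,0,0) value=4
Op 5: inc R0 by 1 -> R0=(5,0,0) value=5
Op 6: merge R2<->R0 -> R2=(5,0,1) R0=(5,0,1)
Op 7: inc R1 by 4 -> R1=(0,6,0) value=6
Op 8: merge R0<->R1 -> R0=(5,6,1) R1=(5,6,1)

Answer: 12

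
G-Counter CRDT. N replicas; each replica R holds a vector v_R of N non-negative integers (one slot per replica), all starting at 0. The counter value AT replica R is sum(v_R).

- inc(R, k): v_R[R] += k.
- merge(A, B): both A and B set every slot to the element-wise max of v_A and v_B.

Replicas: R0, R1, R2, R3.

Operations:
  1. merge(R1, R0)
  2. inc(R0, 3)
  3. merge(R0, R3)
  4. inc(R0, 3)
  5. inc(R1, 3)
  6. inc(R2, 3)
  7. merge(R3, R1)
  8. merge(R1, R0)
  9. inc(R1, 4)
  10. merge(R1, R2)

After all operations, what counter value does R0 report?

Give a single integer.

Op 1: merge R1<->R0 -> R1=(0,0,0,0) R0=(0,0,0,0)
Op 2: inc R0 by 3 -> R0=(3,0,0,0) value=3
Op 3: merge R0<->R3 -> R0=(3,0,0,0) R3=(3,0,0,0)
Op 4: inc R0 by 3 -> R0=(6,0,0,0) value=6
Op 5: inc R1 by 3 -> R1=(0,3,0,0) value=3
Op 6: inc R2 by 3 -> R2=(0,0,3,0) value=3
Op 7: merge R3<->R1 -> R3=(3,3,0,0) R1=(3,3,0,0)
Op 8: merge R1<->R0 -> R1=(6,3,0,0) R0=(6,3,0,0)
Op 9: inc R1 by 4 -> R1=(6,7,0,0) value=13
Op 10: merge R1<->R2 -> R1=(6,7,3,0) R2=(6,7,3,0)

Answer: 9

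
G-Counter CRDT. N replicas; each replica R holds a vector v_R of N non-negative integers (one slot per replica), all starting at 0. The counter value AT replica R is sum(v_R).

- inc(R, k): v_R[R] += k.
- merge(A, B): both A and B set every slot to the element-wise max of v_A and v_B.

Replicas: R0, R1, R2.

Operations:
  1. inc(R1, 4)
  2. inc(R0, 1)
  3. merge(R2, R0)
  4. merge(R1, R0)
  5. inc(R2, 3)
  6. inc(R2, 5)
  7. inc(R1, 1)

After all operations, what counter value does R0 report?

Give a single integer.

Answer: 5

Derivation:
Op 1: inc R1 by 4 -> R1=(0,4,0) value=4
Op 2: inc R0 by 1 -> R0=(1,0,0) value=1
Op 3: merge R2<->R0 -> R2=(1,0,0) R0=(1,0,0)
Op 4: merge R1<->R0 -> R1=(1,4,0) R0=(1,4,0)
Op 5: inc R2 by 3 -> R2=(1,0,3) value=4
Op 6: inc R2 by 5 -> R2=(1,0,8) value=9
Op 7: inc R1 by 1 -> R1=(1,5,0) value=6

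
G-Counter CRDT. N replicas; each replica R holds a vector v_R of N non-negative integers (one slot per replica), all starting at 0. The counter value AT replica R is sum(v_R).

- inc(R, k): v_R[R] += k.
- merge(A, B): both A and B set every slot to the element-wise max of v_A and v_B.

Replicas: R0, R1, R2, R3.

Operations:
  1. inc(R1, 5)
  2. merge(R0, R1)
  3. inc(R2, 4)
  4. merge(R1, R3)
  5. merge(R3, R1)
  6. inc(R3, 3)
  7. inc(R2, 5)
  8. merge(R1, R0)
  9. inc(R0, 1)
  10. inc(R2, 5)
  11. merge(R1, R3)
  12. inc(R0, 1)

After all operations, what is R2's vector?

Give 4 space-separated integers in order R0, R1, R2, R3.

Op 1: inc R1 by 5 -> R1=(0,5,0,0) value=5
Op 2: merge R0<->R1 -> R0=(0,5,0,0) R1=(0,5,0,0)
Op 3: inc R2 by 4 -> R2=(0,0,4,0) value=4
Op 4: merge R1<->R3 -> R1=(0,5,0,0) R3=(0,5,0,0)
Op 5: merge R3<->R1 -> R3=(0,5,0,0) R1=(0,5,0,0)
Op 6: inc R3 by 3 -> R3=(0,5,0,3) value=8
Op 7: inc R2 by 5 -> R2=(0,0,9,0) value=9
Op 8: merge R1<->R0 -> R1=(0,5,0,0) R0=(0,5,0,0)
Op 9: inc R0 by 1 -> R0=(1,5,0,0) value=6
Op 10: inc R2 by 5 -> R2=(0,0,14,0) value=14
Op 11: merge R1<->R3 -> R1=(0,5,0,3) R3=(0,5,0,3)
Op 12: inc R0 by 1 -> R0=(2,5,0,0) value=7

Answer: 0 0 14 0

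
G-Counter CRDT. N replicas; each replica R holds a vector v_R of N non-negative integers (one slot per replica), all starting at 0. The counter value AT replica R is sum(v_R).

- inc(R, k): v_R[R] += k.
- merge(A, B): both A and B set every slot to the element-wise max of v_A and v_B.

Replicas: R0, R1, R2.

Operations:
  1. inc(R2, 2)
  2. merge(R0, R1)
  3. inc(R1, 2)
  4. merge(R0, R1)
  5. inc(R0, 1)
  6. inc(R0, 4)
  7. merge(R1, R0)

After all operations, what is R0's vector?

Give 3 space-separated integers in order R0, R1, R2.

Op 1: inc R2 by 2 -> R2=(0,0,2) value=2
Op 2: merge R0<->R1 -> R0=(0,0,0) R1=(0,0,0)
Op 3: inc R1 by 2 -> R1=(0,2,0) value=2
Op 4: merge R0<->R1 -> R0=(0,2,0) R1=(0,2,0)
Op 5: inc R0 by 1 -> R0=(1,2,0) value=3
Op 6: inc R0 by 4 -> R0=(5,2,0) value=7
Op 7: merge R1<->R0 -> R1=(5,2,0) R0=(5,2,0)

Answer: 5 2 0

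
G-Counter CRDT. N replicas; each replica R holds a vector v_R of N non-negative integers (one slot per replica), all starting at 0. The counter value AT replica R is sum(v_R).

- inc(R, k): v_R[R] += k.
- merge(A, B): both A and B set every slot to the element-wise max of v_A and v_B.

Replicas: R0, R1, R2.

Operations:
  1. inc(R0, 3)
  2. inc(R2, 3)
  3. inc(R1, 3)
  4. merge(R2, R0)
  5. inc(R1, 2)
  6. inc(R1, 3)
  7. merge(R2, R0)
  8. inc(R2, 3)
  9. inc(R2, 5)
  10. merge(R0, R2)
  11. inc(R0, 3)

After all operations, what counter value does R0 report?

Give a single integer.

Answer: 17

Derivation:
Op 1: inc R0 by 3 -> R0=(3,0,0) value=3
Op 2: inc R2 by 3 -> R2=(0,0,3) value=3
Op 3: inc R1 by 3 -> R1=(0,3,0) value=3
Op 4: merge R2<->R0 -> R2=(3,0,3) R0=(3,0,3)
Op 5: inc R1 by 2 -> R1=(0,5,0) value=5
Op 6: inc R1 by 3 -> R1=(0,8,0) value=8
Op 7: merge R2<->R0 -> R2=(3,0,3) R0=(3,0,3)
Op 8: inc R2 by 3 -> R2=(3,0,6) value=9
Op 9: inc R2 by 5 -> R2=(3,0,11) value=14
Op 10: merge R0<->R2 -> R0=(3,0,11) R2=(3,0,11)
Op 11: inc R0 by 3 -> R0=(6,0,11) value=17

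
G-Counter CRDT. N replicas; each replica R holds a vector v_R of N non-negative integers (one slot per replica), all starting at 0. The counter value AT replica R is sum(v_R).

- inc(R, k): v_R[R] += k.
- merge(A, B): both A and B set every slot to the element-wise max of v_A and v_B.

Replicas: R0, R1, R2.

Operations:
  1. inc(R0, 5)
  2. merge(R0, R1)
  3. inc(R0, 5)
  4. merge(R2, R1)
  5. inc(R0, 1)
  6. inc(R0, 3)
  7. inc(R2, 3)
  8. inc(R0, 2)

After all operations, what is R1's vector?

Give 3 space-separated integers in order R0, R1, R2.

Op 1: inc R0 by 5 -> R0=(5,0,0) value=5
Op 2: merge R0<->R1 -> R0=(5,0,0) R1=(5,0,0)
Op 3: inc R0 by 5 -> R0=(10,0,0) value=10
Op 4: merge R2<->R1 -> R2=(5,0,0) R1=(5,0,0)
Op 5: inc R0 by 1 -> R0=(11,0,0) value=11
Op 6: inc R0 by 3 -> R0=(14,0,0) value=14
Op 7: inc R2 by 3 -> R2=(5,0,3) value=8
Op 8: inc R0 by 2 -> R0=(16,0,0) value=16

Answer: 5 0 0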